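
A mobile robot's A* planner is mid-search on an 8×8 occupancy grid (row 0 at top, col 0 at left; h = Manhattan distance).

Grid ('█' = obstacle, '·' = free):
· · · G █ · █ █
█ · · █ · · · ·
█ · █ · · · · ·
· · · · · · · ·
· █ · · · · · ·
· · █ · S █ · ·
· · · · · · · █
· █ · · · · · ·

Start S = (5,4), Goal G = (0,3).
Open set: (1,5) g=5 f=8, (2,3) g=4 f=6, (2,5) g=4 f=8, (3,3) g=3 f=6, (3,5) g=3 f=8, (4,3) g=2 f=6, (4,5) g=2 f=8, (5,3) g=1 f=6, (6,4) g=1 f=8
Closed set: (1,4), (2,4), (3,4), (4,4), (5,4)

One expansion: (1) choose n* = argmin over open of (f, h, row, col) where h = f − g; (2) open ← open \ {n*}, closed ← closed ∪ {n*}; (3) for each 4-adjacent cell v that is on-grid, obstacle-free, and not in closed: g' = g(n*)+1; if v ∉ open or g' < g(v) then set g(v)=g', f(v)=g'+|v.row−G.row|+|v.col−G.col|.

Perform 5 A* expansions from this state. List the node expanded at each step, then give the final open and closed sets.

step 1: expand (2,3) (f=6, h=2) → closed; open now [(1,5) g=5 f=8, (2,5) g=4 f=8, (3,3) g=3 f=6, (3,5) g=3 f=8, (4,3) g=2 f=6, (4,5) g=2 f=8, (5,3) g=1 f=6, (6,4) g=1 f=8]
step 2: expand (3,3) (f=6, h=3) → closed; open now [(1,5) g=5 f=8, (2,5) g=4 f=8, (3,2) g=4 f=8, (3,5) g=3 f=8, (4,3) g=2 f=6, (4,5) g=2 f=8, (5,3) g=1 f=6, (6,4) g=1 f=8]
step 3: expand (4,3) (f=6, h=4) → closed; open now [(1,5) g=5 f=8, (2,5) g=4 f=8, (3,2) g=4 f=8, (3,5) g=3 f=8, (4,2) g=3 f=8, (4,5) g=2 f=8, (5,3) g=1 f=6, (6,4) g=1 f=8]
step 4: expand (5,3) (f=6, h=5) → closed; open now [(1,5) g=5 f=8, (2,5) g=4 f=8, (3,2) g=4 f=8, (3,5) g=3 f=8, (4,2) g=3 f=8, (4,5) g=2 f=8, (6,3) g=2 f=8, (6,4) g=1 f=8]
step 5: expand (1,5) (f=8, h=3) → closed; open now [(0,5) g=6 f=8, (1,6) g=6 f=10, (2,5) g=4 f=8, (3,2) g=4 f=8, (3,5) g=3 f=8, (4,2) g=3 f=8, (4,5) g=2 f=8, (6,3) g=2 f=8, (6,4) g=1 f=8]

order=[(2,3) → (3,3) → (4,3) → (5,3) → (1,5)]; open=[(0,5) g=6 f=8, (1,6) g=6 f=10, (2,5) g=4 f=8, (3,2) g=4 f=8, (3,5) g=3 f=8, (4,2) g=3 f=8, (4,5) g=2 f=8, (6,3) g=2 f=8, (6,4) g=1 f=8]; closed=[(1,4), (1,5), (2,3), (2,4), (3,3), (3,4), (4,3), (4,4), (5,3), (5,4)]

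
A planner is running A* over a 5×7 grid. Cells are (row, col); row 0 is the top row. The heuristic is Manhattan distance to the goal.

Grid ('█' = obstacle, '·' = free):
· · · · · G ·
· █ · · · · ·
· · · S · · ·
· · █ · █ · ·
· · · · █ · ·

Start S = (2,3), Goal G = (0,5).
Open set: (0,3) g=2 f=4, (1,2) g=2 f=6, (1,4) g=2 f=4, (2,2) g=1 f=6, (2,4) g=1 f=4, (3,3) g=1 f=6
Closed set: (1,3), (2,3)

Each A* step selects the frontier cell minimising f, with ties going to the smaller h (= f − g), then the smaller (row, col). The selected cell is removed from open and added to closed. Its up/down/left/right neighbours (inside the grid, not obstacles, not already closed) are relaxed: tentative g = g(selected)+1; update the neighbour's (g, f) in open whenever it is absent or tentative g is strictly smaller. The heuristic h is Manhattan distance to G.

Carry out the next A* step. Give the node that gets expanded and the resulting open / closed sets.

step 1: expand (0,3) (f=4, h=2) → closed; open now [(0,2) g=3 f=6, (0,4) g=3 f=4, (1,2) g=2 f=6, (1,4) g=2 f=4, (2,2) g=1 f=6, (2,4) g=1 f=4, (3,3) g=1 f=6]

expanded=(0,3); open=[(0,2) g=3 f=6, (0,4) g=3 f=4, (1,2) g=2 f=6, (1,4) g=2 f=4, (2,2) g=1 f=6, (2,4) g=1 f=4, (3,3) g=1 f=6]; closed=[(0,3), (1,3), (2,3)]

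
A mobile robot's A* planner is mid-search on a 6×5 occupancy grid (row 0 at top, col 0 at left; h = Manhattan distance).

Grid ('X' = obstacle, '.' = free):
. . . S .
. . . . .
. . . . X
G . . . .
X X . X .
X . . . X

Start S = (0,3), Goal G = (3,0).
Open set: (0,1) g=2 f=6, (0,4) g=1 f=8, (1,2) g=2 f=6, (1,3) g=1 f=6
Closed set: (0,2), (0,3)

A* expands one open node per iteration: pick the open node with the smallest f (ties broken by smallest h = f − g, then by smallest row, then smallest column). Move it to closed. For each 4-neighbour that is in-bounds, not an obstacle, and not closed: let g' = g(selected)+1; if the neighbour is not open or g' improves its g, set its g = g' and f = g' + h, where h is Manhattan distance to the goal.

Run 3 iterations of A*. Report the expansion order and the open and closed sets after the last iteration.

order=[(0,1) → (0,0) → (1,0)]; open=[(0,4) g=1 f=8, (1,1) g=3 f=6, (1,2) g=2 f=6, (1,3) g=1 f=6, (2,0) g=5 f=6]; closed=[(0,0), (0,1), (0,2), (0,3), (1,0)]

step 1: expand (0,1) (f=6, h=4) → closed; open now [(0,0) g=3 f=6, (0,4) g=1 f=8, (1,1) g=3 f=6, (1,2) g=2 f=6, (1,3) g=1 f=6]
step 2: expand (0,0) (f=6, h=3) → closed; open now [(0,4) g=1 f=8, (1,0) g=4 f=6, (1,1) g=3 f=6, (1,2) g=2 f=6, (1,3) g=1 f=6]
step 3: expand (1,0) (f=6, h=2) → closed; open now [(0,4) g=1 f=8, (1,1) g=3 f=6, (1,2) g=2 f=6, (1,3) g=1 f=6, (2,0) g=5 f=6]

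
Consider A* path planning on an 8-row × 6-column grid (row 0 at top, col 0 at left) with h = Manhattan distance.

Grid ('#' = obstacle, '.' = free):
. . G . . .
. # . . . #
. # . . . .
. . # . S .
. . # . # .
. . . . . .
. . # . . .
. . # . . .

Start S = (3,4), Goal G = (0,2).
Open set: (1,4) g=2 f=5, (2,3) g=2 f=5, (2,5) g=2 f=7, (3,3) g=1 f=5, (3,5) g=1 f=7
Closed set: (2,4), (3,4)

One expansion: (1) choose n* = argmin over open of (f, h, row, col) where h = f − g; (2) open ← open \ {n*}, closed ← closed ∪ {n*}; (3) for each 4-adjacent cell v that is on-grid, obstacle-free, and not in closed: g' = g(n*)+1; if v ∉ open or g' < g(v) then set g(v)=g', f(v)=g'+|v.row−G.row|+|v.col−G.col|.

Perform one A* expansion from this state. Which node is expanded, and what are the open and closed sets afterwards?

step 1: expand (1,4) (f=5, h=3) → closed; open now [(0,4) g=3 f=5, (1,3) g=3 f=5, (2,3) g=2 f=5, (2,5) g=2 f=7, (3,3) g=1 f=5, (3,5) g=1 f=7]

expanded=(1,4); open=[(0,4) g=3 f=5, (1,3) g=3 f=5, (2,3) g=2 f=5, (2,5) g=2 f=7, (3,3) g=1 f=5, (3,5) g=1 f=7]; closed=[(1,4), (2,4), (3,4)]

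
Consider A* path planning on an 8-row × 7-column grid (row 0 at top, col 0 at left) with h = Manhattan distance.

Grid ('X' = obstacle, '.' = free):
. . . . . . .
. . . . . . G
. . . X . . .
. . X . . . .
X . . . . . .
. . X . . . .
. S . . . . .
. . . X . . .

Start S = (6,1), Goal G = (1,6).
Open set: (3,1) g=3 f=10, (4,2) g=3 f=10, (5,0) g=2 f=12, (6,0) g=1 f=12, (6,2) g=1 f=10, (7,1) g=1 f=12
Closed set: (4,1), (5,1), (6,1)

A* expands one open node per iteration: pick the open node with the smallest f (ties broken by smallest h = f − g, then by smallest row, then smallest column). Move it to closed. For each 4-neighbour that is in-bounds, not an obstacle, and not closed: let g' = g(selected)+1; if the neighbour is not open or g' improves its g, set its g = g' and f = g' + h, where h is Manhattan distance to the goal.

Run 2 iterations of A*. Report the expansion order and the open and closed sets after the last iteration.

step 1: expand (3,1) (f=10, h=7) → closed; open now [(2,1) g=4 f=10, (3,0) g=4 f=12, (4,2) g=3 f=10, (5,0) g=2 f=12, (6,0) g=1 f=12, (6,2) g=1 f=10, (7,1) g=1 f=12]
step 2: expand (2,1) (f=10, h=6) → closed; open now [(1,1) g=5 f=10, (2,0) g=5 f=12, (2,2) g=5 f=10, (3,0) g=4 f=12, (4,2) g=3 f=10, (5,0) g=2 f=12, (6,0) g=1 f=12, (6,2) g=1 f=10, (7,1) g=1 f=12]

order=[(3,1) → (2,1)]; open=[(1,1) g=5 f=10, (2,0) g=5 f=12, (2,2) g=5 f=10, (3,0) g=4 f=12, (4,2) g=3 f=10, (5,0) g=2 f=12, (6,0) g=1 f=12, (6,2) g=1 f=10, (7,1) g=1 f=12]; closed=[(2,1), (3,1), (4,1), (5,1), (6,1)]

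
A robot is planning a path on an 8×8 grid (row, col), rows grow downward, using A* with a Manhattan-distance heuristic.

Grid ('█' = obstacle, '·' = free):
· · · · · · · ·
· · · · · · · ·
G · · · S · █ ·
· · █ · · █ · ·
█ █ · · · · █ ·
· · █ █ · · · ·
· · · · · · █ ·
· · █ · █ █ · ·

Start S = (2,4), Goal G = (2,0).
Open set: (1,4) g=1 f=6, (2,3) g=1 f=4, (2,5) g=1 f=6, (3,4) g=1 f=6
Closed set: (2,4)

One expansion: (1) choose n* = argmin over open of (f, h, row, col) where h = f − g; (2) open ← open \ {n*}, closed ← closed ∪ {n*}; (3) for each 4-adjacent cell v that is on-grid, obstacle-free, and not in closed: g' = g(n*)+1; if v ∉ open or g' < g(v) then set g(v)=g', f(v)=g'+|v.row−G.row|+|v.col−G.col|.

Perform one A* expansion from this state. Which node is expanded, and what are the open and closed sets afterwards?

step 1: expand (2,3) (f=4, h=3) → closed; open now [(1,3) g=2 f=6, (1,4) g=1 f=6, (2,2) g=2 f=4, (2,5) g=1 f=6, (3,3) g=2 f=6, (3,4) g=1 f=6]

expanded=(2,3); open=[(1,3) g=2 f=6, (1,4) g=1 f=6, (2,2) g=2 f=4, (2,5) g=1 f=6, (3,3) g=2 f=6, (3,4) g=1 f=6]; closed=[(2,3), (2,4)]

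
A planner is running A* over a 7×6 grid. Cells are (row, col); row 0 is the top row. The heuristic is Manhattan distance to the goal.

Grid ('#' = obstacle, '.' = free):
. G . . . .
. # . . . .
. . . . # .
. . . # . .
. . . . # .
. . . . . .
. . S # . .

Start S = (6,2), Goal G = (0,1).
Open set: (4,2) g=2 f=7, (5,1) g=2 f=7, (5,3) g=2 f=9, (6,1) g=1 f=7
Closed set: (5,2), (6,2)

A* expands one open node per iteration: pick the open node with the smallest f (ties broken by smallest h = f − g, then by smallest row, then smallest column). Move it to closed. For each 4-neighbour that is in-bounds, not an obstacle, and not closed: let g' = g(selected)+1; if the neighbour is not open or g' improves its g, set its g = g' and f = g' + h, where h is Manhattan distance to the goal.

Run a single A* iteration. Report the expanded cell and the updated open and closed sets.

expanded=(4,2); open=[(3,2) g=3 f=7, (4,1) g=3 f=7, (4,3) g=3 f=9, (5,1) g=2 f=7, (5,3) g=2 f=9, (6,1) g=1 f=7]; closed=[(4,2), (5,2), (6,2)]

step 1: expand (4,2) (f=7, h=5) → closed; open now [(3,2) g=3 f=7, (4,1) g=3 f=7, (4,3) g=3 f=9, (5,1) g=2 f=7, (5,3) g=2 f=9, (6,1) g=1 f=7]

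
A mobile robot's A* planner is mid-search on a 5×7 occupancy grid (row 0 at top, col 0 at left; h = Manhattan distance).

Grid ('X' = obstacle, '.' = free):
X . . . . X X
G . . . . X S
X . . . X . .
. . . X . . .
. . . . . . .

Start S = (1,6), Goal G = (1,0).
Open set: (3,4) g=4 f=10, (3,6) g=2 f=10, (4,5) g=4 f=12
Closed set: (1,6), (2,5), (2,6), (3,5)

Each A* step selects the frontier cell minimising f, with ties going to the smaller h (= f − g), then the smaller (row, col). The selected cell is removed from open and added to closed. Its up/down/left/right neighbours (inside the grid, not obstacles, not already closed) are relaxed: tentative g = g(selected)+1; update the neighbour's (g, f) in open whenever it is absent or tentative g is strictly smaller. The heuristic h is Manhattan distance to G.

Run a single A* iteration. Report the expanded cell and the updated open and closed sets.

expanded=(3,4); open=[(3,6) g=2 f=10, (4,4) g=5 f=12, (4,5) g=4 f=12]; closed=[(1,6), (2,5), (2,6), (3,4), (3,5)]

step 1: expand (3,4) (f=10, h=6) → closed; open now [(3,6) g=2 f=10, (4,4) g=5 f=12, (4,5) g=4 f=12]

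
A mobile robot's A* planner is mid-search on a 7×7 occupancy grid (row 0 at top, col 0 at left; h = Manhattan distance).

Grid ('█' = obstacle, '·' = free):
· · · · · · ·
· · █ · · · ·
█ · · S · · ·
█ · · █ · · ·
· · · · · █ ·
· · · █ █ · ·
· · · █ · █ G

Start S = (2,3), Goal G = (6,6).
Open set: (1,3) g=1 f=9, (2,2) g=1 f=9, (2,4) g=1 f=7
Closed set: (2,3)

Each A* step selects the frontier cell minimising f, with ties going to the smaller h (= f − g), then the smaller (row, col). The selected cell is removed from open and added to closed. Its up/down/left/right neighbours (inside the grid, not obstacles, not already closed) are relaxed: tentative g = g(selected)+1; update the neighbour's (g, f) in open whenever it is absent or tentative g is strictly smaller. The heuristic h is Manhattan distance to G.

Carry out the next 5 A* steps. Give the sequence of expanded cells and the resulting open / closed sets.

order=[(2,4) → (2,5) → (2,6) → (3,6) → (4,6)]; open=[(1,3) g=1 f=9, (1,4) g=2 f=9, (1,5) g=3 f=9, (1,6) g=4 f=9, (2,2) g=1 f=9, (3,4) g=2 f=7, (3,5) g=3 f=7, (5,6) g=6 f=7]; closed=[(2,3), (2,4), (2,5), (2,6), (3,6), (4,6)]

step 1: expand (2,4) (f=7, h=6) → closed; open now [(1,3) g=1 f=9, (1,4) g=2 f=9, (2,2) g=1 f=9, (2,5) g=2 f=7, (3,4) g=2 f=7]
step 2: expand (2,5) (f=7, h=5) → closed; open now [(1,3) g=1 f=9, (1,4) g=2 f=9, (1,5) g=3 f=9, (2,2) g=1 f=9, (2,6) g=3 f=7, (3,4) g=2 f=7, (3,5) g=3 f=7]
step 3: expand (2,6) (f=7, h=4) → closed; open now [(1,3) g=1 f=9, (1,4) g=2 f=9, (1,5) g=3 f=9, (1,6) g=4 f=9, (2,2) g=1 f=9, (3,4) g=2 f=7, (3,5) g=3 f=7, (3,6) g=4 f=7]
step 4: expand (3,6) (f=7, h=3) → closed; open now [(1,3) g=1 f=9, (1,4) g=2 f=9, (1,5) g=3 f=9, (1,6) g=4 f=9, (2,2) g=1 f=9, (3,4) g=2 f=7, (3,5) g=3 f=7, (4,6) g=5 f=7]
step 5: expand (4,6) (f=7, h=2) → closed; open now [(1,3) g=1 f=9, (1,4) g=2 f=9, (1,5) g=3 f=9, (1,6) g=4 f=9, (2,2) g=1 f=9, (3,4) g=2 f=7, (3,5) g=3 f=7, (5,6) g=6 f=7]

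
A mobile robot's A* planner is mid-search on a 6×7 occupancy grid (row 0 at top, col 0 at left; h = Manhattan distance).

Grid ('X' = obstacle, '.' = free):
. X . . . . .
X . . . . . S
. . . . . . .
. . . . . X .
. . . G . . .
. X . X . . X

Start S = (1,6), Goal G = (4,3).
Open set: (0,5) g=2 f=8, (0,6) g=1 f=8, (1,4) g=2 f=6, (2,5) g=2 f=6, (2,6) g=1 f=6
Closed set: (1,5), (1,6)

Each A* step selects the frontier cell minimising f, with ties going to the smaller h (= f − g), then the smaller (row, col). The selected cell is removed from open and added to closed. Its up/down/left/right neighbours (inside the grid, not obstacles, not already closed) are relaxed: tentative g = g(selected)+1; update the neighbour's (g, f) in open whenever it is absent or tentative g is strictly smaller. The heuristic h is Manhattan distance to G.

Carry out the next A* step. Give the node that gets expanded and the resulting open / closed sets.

expanded=(1,4); open=[(0,4) g=3 f=8, (0,5) g=2 f=8, (0,6) g=1 f=8, (1,3) g=3 f=6, (2,4) g=3 f=6, (2,5) g=2 f=6, (2,6) g=1 f=6]; closed=[(1,4), (1,5), (1,6)]

step 1: expand (1,4) (f=6, h=4) → closed; open now [(0,4) g=3 f=8, (0,5) g=2 f=8, (0,6) g=1 f=8, (1,3) g=3 f=6, (2,4) g=3 f=6, (2,5) g=2 f=6, (2,6) g=1 f=6]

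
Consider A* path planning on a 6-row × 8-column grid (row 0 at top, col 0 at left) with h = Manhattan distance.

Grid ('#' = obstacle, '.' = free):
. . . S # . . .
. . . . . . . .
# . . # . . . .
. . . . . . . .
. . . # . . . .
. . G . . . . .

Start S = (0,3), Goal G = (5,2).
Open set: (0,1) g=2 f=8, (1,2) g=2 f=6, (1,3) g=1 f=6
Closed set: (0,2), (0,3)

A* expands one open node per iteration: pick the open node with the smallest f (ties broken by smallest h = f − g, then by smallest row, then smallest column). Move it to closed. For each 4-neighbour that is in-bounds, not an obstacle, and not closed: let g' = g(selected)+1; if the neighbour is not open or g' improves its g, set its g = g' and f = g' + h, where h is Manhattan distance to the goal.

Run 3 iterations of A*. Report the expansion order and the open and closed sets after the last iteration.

step 1: expand (1,2) (f=6, h=4) → closed; open now [(0,1) g=2 f=8, (1,1) g=3 f=8, (1,3) g=1 f=6, (2,2) g=3 f=6]
step 2: expand (2,2) (f=6, h=3) → closed; open now [(0,1) g=2 f=8, (1,1) g=3 f=8, (1,3) g=1 f=6, (2,1) g=4 f=8, (3,2) g=4 f=6]
step 3: expand (3,2) (f=6, h=2) → closed; open now [(0,1) g=2 f=8, (1,1) g=3 f=8, (1,3) g=1 f=6, (2,1) g=4 f=8, (3,1) g=5 f=8, (3,3) g=5 f=8, (4,2) g=5 f=6]

order=[(1,2) → (2,2) → (3,2)]; open=[(0,1) g=2 f=8, (1,1) g=3 f=8, (1,3) g=1 f=6, (2,1) g=4 f=8, (3,1) g=5 f=8, (3,3) g=5 f=8, (4,2) g=5 f=6]; closed=[(0,2), (0,3), (1,2), (2,2), (3,2)]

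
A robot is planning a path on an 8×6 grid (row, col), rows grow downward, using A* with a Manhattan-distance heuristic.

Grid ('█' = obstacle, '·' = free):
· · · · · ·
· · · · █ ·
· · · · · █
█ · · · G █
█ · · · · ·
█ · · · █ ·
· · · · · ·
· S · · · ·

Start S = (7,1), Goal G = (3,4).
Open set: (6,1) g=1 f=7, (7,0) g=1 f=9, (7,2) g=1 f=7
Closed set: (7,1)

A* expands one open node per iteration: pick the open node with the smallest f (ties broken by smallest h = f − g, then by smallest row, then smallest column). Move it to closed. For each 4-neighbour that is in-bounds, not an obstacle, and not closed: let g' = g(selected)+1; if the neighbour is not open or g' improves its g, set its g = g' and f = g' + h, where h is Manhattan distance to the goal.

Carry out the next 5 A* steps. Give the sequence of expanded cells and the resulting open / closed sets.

order=[(6,1) → (5,1) → (4,1) → (3,1) → (3,2)]; open=[(2,1) g=5 f=9, (2,2) g=6 f=9, (3,3) g=6 f=7, (4,2) g=4 f=7, (5,2) g=3 f=7, (6,0) g=2 f=9, (6,2) g=2 f=7, (7,0) g=1 f=9, (7,2) g=1 f=7]; closed=[(3,1), (3,2), (4,1), (5,1), (6,1), (7,1)]

step 1: expand (6,1) (f=7, h=6) → closed; open now [(5,1) g=2 f=7, (6,0) g=2 f=9, (6,2) g=2 f=7, (7,0) g=1 f=9, (7,2) g=1 f=7]
step 2: expand (5,1) (f=7, h=5) → closed; open now [(4,1) g=3 f=7, (5,2) g=3 f=7, (6,0) g=2 f=9, (6,2) g=2 f=7, (7,0) g=1 f=9, (7,2) g=1 f=7]
step 3: expand (4,1) (f=7, h=4) → closed; open now [(3,1) g=4 f=7, (4,2) g=4 f=7, (5,2) g=3 f=7, (6,0) g=2 f=9, (6,2) g=2 f=7, (7,0) g=1 f=9, (7,2) g=1 f=7]
step 4: expand (3,1) (f=7, h=3) → closed; open now [(2,1) g=5 f=9, (3,2) g=5 f=7, (4,2) g=4 f=7, (5,2) g=3 f=7, (6,0) g=2 f=9, (6,2) g=2 f=7, (7,0) g=1 f=9, (7,2) g=1 f=7]
step 5: expand (3,2) (f=7, h=2) → closed; open now [(2,1) g=5 f=9, (2,2) g=6 f=9, (3,3) g=6 f=7, (4,2) g=4 f=7, (5,2) g=3 f=7, (6,0) g=2 f=9, (6,2) g=2 f=7, (7,0) g=1 f=9, (7,2) g=1 f=7]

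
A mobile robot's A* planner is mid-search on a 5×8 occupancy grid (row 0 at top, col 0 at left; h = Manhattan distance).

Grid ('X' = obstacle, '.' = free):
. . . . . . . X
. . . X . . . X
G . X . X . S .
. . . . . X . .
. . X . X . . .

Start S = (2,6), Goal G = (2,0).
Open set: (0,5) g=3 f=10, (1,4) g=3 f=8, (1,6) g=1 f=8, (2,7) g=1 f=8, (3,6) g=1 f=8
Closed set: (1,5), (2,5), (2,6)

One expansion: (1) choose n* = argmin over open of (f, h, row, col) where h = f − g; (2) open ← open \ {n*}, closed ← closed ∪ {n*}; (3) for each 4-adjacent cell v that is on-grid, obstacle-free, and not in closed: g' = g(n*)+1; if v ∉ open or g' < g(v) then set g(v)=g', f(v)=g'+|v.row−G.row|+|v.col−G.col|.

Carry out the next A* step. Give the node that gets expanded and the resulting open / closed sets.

step 1: expand (1,4) (f=8, h=5) → closed; open now [(0,4) g=4 f=10, (0,5) g=3 f=10, (1,6) g=1 f=8, (2,7) g=1 f=8, (3,6) g=1 f=8]

expanded=(1,4); open=[(0,4) g=4 f=10, (0,5) g=3 f=10, (1,6) g=1 f=8, (2,7) g=1 f=8, (3,6) g=1 f=8]; closed=[(1,4), (1,5), (2,5), (2,6)]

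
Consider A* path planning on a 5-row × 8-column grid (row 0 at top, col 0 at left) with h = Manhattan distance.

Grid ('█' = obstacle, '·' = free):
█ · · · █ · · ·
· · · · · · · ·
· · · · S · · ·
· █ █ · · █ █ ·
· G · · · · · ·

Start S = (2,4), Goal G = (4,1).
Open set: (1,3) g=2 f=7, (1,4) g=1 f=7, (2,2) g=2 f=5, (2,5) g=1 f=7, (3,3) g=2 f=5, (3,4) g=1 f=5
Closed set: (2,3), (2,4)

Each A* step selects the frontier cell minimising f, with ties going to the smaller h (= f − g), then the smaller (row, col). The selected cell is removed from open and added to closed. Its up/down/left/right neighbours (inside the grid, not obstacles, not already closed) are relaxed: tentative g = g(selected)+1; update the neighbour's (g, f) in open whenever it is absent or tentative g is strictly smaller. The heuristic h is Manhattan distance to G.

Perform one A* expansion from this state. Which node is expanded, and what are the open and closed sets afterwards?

step 1: expand (2,2) (f=5, h=3) → closed; open now [(1,2) g=3 f=7, (1,3) g=2 f=7, (1,4) g=1 f=7, (2,1) g=3 f=5, (2,5) g=1 f=7, (3,3) g=2 f=5, (3,4) g=1 f=5]

expanded=(2,2); open=[(1,2) g=3 f=7, (1,3) g=2 f=7, (1,4) g=1 f=7, (2,1) g=3 f=5, (2,5) g=1 f=7, (3,3) g=2 f=5, (3,4) g=1 f=5]; closed=[(2,2), (2,3), (2,4)]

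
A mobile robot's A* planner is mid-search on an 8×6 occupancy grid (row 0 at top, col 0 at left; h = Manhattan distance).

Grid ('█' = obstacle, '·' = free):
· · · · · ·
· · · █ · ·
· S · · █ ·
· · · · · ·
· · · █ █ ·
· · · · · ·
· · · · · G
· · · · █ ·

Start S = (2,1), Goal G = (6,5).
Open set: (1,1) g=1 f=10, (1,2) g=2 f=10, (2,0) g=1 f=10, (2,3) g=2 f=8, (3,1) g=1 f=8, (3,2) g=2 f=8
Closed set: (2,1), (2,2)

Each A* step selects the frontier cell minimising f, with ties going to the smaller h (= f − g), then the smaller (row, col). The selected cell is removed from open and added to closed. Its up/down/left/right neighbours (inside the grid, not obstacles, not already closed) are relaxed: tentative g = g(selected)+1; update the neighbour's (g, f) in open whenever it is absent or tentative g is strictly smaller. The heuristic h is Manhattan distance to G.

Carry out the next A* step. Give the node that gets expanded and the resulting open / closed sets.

expanded=(2,3); open=[(1,1) g=1 f=10, (1,2) g=2 f=10, (2,0) g=1 f=10, (3,1) g=1 f=8, (3,2) g=2 f=8, (3,3) g=3 f=8]; closed=[(2,1), (2,2), (2,3)]

step 1: expand (2,3) (f=8, h=6) → closed; open now [(1,1) g=1 f=10, (1,2) g=2 f=10, (2,0) g=1 f=10, (3,1) g=1 f=8, (3,2) g=2 f=8, (3,3) g=3 f=8]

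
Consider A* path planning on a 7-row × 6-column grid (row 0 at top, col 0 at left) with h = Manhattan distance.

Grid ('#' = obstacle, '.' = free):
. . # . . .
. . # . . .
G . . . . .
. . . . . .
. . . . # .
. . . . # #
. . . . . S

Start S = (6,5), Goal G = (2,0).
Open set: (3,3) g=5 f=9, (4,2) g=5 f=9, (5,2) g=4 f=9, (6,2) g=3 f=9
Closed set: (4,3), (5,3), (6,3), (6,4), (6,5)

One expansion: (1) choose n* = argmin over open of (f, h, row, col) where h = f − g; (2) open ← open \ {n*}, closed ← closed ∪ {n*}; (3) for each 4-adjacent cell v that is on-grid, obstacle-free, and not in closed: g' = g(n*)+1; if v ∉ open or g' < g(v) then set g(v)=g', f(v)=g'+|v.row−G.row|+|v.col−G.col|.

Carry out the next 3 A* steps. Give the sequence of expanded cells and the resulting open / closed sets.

step 1: expand (3,3) (f=9, h=4) → closed; open now [(2,3) g=6 f=9, (3,2) g=6 f=9, (3,4) g=6 f=11, (4,2) g=5 f=9, (5,2) g=4 f=9, (6,2) g=3 f=9]
step 2: expand (2,3) (f=9, h=3) → closed; open now [(1,3) g=7 f=11, (2,2) g=7 f=9, (2,4) g=7 f=11, (3,2) g=6 f=9, (3,4) g=6 f=11, (4,2) g=5 f=9, (5,2) g=4 f=9, (6,2) g=3 f=9]
step 3: expand (2,2) (f=9, h=2) → closed; open now [(1,3) g=7 f=11, (2,1) g=8 f=9, (2,4) g=7 f=11, (3,2) g=6 f=9, (3,4) g=6 f=11, (4,2) g=5 f=9, (5,2) g=4 f=9, (6,2) g=3 f=9]

order=[(3,3) → (2,3) → (2,2)]; open=[(1,3) g=7 f=11, (2,1) g=8 f=9, (2,4) g=7 f=11, (3,2) g=6 f=9, (3,4) g=6 f=11, (4,2) g=5 f=9, (5,2) g=4 f=9, (6,2) g=3 f=9]; closed=[(2,2), (2,3), (3,3), (4,3), (5,3), (6,3), (6,4), (6,5)]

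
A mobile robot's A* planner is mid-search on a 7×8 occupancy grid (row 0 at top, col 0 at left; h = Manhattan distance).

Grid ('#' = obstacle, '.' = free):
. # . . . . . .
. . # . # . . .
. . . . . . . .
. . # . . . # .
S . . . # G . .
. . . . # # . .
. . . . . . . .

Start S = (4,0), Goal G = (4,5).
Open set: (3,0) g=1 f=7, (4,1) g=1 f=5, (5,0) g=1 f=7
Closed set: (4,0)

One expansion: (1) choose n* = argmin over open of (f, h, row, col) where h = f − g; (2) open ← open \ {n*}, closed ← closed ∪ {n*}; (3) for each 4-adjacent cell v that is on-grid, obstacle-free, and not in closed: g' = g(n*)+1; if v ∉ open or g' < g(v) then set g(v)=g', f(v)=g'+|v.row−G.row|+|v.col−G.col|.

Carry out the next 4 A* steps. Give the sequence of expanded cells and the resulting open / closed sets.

order=[(4,1) → (4,2) → (4,3) → (3,3)]; open=[(2,3) g=5 f=9, (3,0) g=1 f=7, (3,1) g=2 f=7, (3,4) g=5 f=7, (5,0) g=1 f=7, (5,1) g=2 f=7, (5,2) g=3 f=7, (5,3) g=4 f=7]; closed=[(3,3), (4,0), (4,1), (4,2), (4,3)]

step 1: expand (4,1) (f=5, h=4) → closed; open now [(3,0) g=1 f=7, (3,1) g=2 f=7, (4,2) g=2 f=5, (5,0) g=1 f=7, (5,1) g=2 f=7]
step 2: expand (4,2) (f=5, h=3) → closed; open now [(3,0) g=1 f=7, (3,1) g=2 f=7, (4,3) g=3 f=5, (5,0) g=1 f=7, (5,1) g=2 f=7, (5,2) g=3 f=7]
step 3: expand (4,3) (f=5, h=2) → closed; open now [(3,0) g=1 f=7, (3,1) g=2 f=7, (3,3) g=4 f=7, (5,0) g=1 f=7, (5,1) g=2 f=7, (5,2) g=3 f=7, (5,3) g=4 f=7]
step 4: expand (3,3) (f=7, h=3) → closed; open now [(2,3) g=5 f=9, (3,0) g=1 f=7, (3,1) g=2 f=7, (3,4) g=5 f=7, (5,0) g=1 f=7, (5,1) g=2 f=7, (5,2) g=3 f=7, (5,3) g=4 f=7]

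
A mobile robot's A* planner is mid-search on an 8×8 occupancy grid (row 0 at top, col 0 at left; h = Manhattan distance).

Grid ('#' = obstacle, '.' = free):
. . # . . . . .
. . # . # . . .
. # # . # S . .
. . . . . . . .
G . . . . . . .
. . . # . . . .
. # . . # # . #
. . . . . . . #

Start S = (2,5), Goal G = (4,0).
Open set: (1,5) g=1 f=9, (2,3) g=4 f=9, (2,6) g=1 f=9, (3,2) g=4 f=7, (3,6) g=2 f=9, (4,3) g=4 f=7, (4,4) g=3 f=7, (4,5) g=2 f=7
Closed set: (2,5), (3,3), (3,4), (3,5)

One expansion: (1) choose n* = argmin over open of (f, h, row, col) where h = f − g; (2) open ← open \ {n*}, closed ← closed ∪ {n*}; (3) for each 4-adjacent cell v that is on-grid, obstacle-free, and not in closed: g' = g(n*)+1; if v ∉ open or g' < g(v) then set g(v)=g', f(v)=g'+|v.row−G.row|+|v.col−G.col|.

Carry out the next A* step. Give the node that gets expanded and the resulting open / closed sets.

step 1: expand (3,2) (f=7, h=3) → closed; open now [(1,5) g=1 f=9, (2,3) g=4 f=9, (2,6) g=1 f=9, (3,1) g=5 f=7, (3,6) g=2 f=9, (4,2) g=5 f=7, (4,3) g=4 f=7, (4,4) g=3 f=7, (4,5) g=2 f=7]

expanded=(3,2); open=[(1,5) g=1 f=9, (2,3) g=4 f=9, (2,6) g=1 f=9, (3,1) g=5 f=7, (3,6) g=2 f=9, (4,2) g=5 f=7, (4,3) g=4 f=7, (4,4) g=3 f=7, (4,5) g=2 f=7]; closed=[(2,5), (3,2), (3,3), (3,4), (3,5)]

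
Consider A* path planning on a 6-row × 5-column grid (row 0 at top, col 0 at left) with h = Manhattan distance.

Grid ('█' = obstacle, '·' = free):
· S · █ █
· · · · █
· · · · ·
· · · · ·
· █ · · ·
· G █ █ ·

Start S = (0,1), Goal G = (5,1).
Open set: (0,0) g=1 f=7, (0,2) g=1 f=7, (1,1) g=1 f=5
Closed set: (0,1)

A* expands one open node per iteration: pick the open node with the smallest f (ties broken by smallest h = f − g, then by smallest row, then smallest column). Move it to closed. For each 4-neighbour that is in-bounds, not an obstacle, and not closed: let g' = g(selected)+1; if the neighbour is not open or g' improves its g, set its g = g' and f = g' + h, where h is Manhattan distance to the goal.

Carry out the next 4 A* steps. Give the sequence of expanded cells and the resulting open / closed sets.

order=[(1,1) → (2,1) → (3,1) → (3,0)]; open=[(0,0) g=1 f=7, (0,2) g=1 f=7, (1,0) g=2 f=7, (1,2) g=2 f=7, (2,0) g=3 f=7, (2,2) g=3 f=7, (3,2) g=4 f=7, (4,0) g=5 f=7]; closed=[(0,1), (1,1), (2,1), (3,0), (3,1)]

step 1: expand (1,1) (f=5, h=4) → closed; open now [(0,0) g=1 f=7, (0,2) g=1 f=7, (1,0) g=2 f=7, (1,2) g=2 f=7, (2,1) g=2 f=5]
step 2: expand (2,1) (f=5, h=3) → closed; open now [(0,0) g=1 f=7, (0,2) g=1 f=7, (1,0) g=2 f=7, (1,2) g=2 f=7, (2,0) g=3 f=7, (2,2) g=3 f=7, (3,1) g=3 f=5]
step 3: expand (3,1) (f=5, h=2) → closed; open now [(0,0) g=1 f=7, (0,2) g=1 f=7, (1,0) g=2 f=7, (1,2) g=2 f=7, (2,0) g=3 f=7, (2,2) g=3 f=7, (3,0) g=4 f=7, (3,2) g=4 f=7]
step 4: expand (3,0) (f=7, h=3) → closed; open now [(0,0) g=1 f=7, (0,2) g=1 f=7, (1,0) g=2 f=7, (1,2) g=2 f=7, (2,0) g=3 f=7, (2,2) g=3 f=7, (3,2) g=4 f=7, (4,0) g=5 f=7]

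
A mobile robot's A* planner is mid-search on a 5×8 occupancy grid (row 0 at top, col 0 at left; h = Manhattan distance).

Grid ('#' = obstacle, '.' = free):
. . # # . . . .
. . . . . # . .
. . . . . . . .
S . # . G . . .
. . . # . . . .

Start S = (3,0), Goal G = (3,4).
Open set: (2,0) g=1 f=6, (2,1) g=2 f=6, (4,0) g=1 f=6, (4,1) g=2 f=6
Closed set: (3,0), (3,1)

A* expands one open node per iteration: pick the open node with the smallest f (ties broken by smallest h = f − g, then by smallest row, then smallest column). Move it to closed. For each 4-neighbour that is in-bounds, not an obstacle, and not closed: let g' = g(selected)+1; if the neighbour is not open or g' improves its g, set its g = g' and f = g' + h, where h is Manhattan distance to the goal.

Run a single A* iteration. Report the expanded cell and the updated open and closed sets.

expanded=(2,1); open=[(1,1) g=3 f=8, (2,0) g=1 f=6, (2,2) g=3 f=6, (4,0) g=1 f=6, (4,1) g=2 f=6]; closed=[(2,1), (3,0), (3,1)]

step 1: expand (2,1) (f=6, h=4) → closed; open now [(1,1) g=3 f=8, (2,0) g=1 f=6, (2,2) g=3 f=6, (4,0) g=1 f=6, (4,1) g=2 f=6]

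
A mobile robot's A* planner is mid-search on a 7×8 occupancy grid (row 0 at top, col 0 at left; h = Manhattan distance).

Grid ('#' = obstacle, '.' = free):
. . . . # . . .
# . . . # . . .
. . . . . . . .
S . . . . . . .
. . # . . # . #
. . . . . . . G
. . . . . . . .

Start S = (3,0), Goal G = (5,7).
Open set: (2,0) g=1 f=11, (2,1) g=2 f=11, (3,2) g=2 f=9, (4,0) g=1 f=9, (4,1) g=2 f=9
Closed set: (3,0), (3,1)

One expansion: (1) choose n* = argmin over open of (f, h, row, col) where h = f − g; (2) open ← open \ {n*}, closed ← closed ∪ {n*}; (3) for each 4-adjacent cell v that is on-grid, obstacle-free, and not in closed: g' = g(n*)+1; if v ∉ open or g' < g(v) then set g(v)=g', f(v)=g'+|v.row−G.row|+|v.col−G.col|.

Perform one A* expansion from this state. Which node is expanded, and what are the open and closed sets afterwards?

step 1: expand (3,2) (f=9, h=7) → closed; open now [(2,0) g=1 f=11, (2,1) g=2 f=11, (2,2) g=3 f=11, (3,3) g=3 f=9, (4,0) g=1 f=9, (4,1) g=2 f=9]

expanded=(3,2); open=[(2,0) g=1 f=11, (2,1) g=2 f=11, (2,2) g=3 f=11, (3,3) g=3 f=9, (4,0) g=1 f=9, (4,1) g=2 f=9]; closed=[(3,0), (3,1), (3,2)]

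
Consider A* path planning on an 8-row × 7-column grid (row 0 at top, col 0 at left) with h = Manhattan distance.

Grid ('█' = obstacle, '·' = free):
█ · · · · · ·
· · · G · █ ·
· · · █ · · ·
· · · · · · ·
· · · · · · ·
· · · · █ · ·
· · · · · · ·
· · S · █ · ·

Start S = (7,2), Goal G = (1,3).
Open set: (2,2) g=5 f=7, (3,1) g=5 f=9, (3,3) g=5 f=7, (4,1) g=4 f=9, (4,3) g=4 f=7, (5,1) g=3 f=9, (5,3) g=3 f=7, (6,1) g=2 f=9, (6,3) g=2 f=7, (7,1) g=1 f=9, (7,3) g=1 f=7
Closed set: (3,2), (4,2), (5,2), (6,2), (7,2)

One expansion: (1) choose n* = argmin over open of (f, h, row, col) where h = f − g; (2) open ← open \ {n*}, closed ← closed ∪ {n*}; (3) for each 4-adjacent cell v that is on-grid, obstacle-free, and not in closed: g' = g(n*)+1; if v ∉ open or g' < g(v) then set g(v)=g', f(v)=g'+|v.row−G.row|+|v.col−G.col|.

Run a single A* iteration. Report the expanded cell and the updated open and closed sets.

expanded=(2,2); open=[(1,2) g=6 f=7, (2,1) g=6 f=9, (3,1) g=5 f=9, (3,3) g=5 f=7, (4,1) g=4 f=9, (4,3) g=4 f=7, (5,1) g=3 f=9, (5,3) g=3 f=7, (6,1) g=2 f=9, (6,3) g=2 f=7, (7,1) g=1 f=9, (7,3) g=1 f=7]; closed=[(2,2), (3,2), (4,2), (5,2), (6,2), (7,2)]

step 1: expand (2,2) (f=7, h=2) → closed; open now [(1,2) g=6 f=7, (2,1) g=6 f=9, (3,1) g=5 f=9, (3,3) g=5 f=7, (4,1) g=4 f=9, (4,3) g=4 f=7, (5,1) g=3 f=9, (5,3) g=3 f=7, (6,1) g=2 f=9, (6,3) g=2 f=7, (7,1) g=1 f=9, (7,3) g=1 f=7]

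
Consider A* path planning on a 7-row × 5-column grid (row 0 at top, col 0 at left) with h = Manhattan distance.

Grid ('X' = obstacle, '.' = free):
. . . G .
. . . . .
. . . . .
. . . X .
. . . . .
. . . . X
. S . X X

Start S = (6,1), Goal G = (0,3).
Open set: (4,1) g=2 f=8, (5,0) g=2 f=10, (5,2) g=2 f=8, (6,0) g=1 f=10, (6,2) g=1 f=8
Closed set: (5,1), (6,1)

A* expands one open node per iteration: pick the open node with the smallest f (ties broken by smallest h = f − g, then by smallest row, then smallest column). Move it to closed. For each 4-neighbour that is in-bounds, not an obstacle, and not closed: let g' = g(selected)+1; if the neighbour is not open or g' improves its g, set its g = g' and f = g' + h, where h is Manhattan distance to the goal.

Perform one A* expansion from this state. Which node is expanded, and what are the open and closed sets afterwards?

step 1: expand (4,1) (f=8, h=6) → closed; open now [(3,1) g=3 f=8, (4,0) g=3 f=10, (4,2) g=3 f=8, (5,0) g=2 f=10, (5,2) g=2 f=8, (6,0) g=1 f=10, (6,2) g=1 f=8]

expanded=(4,1); open=[(3,1) g=3 f=8, (4,0) g=3 f=10, (4,2) g=3 f=8, (5,0) g=2 f=10, (5,2) g=2 f=8, (6,0) g=1 f=10, (6,2) g=1 f=8]; closed=[(4,1), (5,1), (6,1)]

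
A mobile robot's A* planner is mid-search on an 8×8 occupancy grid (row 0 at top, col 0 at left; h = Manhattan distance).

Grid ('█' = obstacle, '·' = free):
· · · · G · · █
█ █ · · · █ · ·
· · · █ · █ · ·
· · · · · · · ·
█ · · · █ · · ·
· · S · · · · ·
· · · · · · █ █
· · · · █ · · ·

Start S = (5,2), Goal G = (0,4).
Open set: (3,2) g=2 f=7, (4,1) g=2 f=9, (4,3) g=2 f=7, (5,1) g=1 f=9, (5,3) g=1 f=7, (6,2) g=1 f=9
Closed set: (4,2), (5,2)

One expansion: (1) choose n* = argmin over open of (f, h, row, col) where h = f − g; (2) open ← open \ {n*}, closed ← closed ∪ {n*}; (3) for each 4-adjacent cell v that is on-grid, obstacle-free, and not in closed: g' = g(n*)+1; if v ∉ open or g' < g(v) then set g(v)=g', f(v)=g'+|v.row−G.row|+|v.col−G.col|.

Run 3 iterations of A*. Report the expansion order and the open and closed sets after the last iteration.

step 1: expand (3,2) (f=7, h=5) → closed; open now [(2,2) g=3 f=7, (3,1) g=3 f=9, (3,3) g=3 f=7, (4,1) g=2 f=9, (4,3) g=2 f=7, (5,1) g=1 f=9, (5,3) g=1 f=7, (6,2) g=1 f=9]
step 2: expand (2,2) (f=7, h=4) → closed; open now [(1,2) g=4 f=7, (2,1) g=4 f=9, (3,1) g=3 f=9, (3,3) g=3 f=7, (4,1) g=2 f=9, (4,3) g=2 f=7, (5,1) g=1 f=9, (5,3) g=1 f=7, (6,2) g=1 f=9]
step 3: expand (1,2) (f=7, h=3) → closed; open now [(0,2) g=5 f=7, (1,3) g=5 f=7, (2,1) g=4 f=9, (3,1) g=3 f=9, (3,3) g=3 f=7, (4,1) g=2 f=9, (4,3) g=2 f=7, (5,1) g=1 f=9, (5,3) g=1 f=7, (6,2) g=1 f=9]

order=[(3,2) → (2,2) → (1,2)]; open=[(0,2) g=5 f=7, (1,3) g=5 f=7, (2,1) g=4 f=9, (3,1) g=3 f=9, (3,3) g=3 f=7, (4,1) g=2 f=9, (4,3) g=2 f=7, (5,1) g=1 f=9, (5,3) g=1 f=7, (6,2) g=1 f=9]; closed=[(1,2), (2,2), (3,2), (4,2), (5,2)]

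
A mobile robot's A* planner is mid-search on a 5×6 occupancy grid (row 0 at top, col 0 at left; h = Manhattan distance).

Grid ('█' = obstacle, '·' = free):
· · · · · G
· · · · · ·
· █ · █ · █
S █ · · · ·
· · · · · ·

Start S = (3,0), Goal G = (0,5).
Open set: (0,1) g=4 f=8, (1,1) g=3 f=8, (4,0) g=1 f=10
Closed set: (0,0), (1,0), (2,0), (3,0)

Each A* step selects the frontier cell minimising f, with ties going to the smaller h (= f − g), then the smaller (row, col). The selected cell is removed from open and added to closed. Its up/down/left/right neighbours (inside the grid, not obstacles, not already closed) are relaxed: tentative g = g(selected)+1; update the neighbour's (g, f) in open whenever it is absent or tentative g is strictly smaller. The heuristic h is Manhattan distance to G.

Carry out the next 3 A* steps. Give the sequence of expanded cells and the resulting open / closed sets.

step 1: expand (0,1) (f=8, h=4) → closed; open now [(0,2) g=5 f=8, (1,1) g=3 f=8, (4,0) g=1 f=10]
step 2: expand (0,2) (f=8, h=3) → closed; open now [(0,3) g=6 f=8, (1,1) g=3 f=8, (1,2) g=6 f=10, (4,0) g=1 f=10]
step 3: expand (0,3) (f=8, h=2) → closed; open now [(0,4) g=7 f=8, (1,1) g=3 f=8, (1,2) g=6 f=10, (1,3) g=7 f=10, (4,0) g=1 f=10]

order=[(0,1) → (0,2) → (0,3)]; open=[(0,4) g=7 f=8, (1,1) g=3 f=8, (1,2) g=6 f=10, (1,3) g=7 f=10, (4,0) g=1 f=10]; closed=[(0,0), (0,1), (0,2), (0,3), (1,0), (2,0), (3,0)]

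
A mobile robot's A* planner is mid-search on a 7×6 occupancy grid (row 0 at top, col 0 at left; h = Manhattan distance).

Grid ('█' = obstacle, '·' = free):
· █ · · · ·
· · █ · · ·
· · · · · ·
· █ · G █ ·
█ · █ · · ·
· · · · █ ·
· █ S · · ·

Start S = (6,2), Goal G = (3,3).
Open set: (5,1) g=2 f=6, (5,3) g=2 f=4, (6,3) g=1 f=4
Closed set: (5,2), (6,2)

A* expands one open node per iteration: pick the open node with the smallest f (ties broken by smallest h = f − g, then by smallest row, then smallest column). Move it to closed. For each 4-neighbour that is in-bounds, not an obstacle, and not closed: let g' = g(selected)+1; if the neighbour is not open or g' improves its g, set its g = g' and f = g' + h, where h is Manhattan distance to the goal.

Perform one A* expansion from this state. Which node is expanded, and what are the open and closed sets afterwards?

step 1: expand (5,3) (f=4, h=2) → closed; open now [(4,3) g=3 f=4, (5,1) g=2 f=6, (6,3) g=1 f=4]

expanded=(5,3); open=[(4,3) g=3 f=4, (5,1) g=2 f=6, (6,3) g=1 f=4]; closed=[(5,2), (5,3), (6,2)]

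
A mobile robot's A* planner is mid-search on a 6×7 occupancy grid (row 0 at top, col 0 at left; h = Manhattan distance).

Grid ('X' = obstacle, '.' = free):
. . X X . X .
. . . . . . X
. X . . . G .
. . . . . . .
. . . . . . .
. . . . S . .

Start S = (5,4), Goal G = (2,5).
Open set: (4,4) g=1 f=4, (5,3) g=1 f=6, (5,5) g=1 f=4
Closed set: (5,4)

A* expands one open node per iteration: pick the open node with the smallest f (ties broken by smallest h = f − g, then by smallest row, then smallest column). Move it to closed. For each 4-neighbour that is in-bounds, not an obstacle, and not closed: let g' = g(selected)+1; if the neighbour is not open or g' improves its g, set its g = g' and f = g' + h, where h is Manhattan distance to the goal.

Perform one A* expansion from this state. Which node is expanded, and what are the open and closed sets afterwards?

step 1: expand (4,4) (f=4, h=3) → closed; open now [(3,4) g=2 f=4, (4,3) g=2 f=6, (4,5) g=2 f=4, (5,3) g=1 f=6, (5,5) g=1 f=4]

expanded=(4,4); open=[(3,4) g=2 f=4, (4,3) g=2 f=6, (4,5) g=2 f=4, (5,3) g=1 f=6, (5,5) g=1 f=4]; closed=[(4,4), (5,4)]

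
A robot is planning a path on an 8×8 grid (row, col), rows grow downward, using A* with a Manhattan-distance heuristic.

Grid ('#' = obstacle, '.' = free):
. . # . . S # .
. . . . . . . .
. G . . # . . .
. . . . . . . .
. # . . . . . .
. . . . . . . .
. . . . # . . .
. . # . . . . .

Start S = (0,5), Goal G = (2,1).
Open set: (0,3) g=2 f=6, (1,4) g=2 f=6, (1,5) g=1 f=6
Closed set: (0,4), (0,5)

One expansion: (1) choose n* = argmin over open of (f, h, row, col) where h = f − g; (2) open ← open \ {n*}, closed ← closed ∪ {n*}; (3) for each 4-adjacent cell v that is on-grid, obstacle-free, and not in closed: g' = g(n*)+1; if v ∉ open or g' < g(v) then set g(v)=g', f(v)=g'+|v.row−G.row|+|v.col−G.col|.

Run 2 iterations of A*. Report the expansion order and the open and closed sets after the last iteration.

order=[(0,3) → (1,3)]; open=[(1,2) g=4 f=6, (1,4) g=2 f=6, (1,5) g=1 f=6, (2,3) g=4 f=6]; closed=[(0,3), (0,4), (0,5), (1,3)]

step 1: expand (0,3) (f=6, h=4) → closed; open now [(1,3) g=3 f=6, (1,4) g=2 f=6, (1,5) g=1 f=6]
step 2: expand (1,3) (f=6, h=3) → closed; open now [(1,2) g=4 f=6, (1,4) g=2 f=6, (1,5) g=1 f=6, (2,3) g=4 f=6]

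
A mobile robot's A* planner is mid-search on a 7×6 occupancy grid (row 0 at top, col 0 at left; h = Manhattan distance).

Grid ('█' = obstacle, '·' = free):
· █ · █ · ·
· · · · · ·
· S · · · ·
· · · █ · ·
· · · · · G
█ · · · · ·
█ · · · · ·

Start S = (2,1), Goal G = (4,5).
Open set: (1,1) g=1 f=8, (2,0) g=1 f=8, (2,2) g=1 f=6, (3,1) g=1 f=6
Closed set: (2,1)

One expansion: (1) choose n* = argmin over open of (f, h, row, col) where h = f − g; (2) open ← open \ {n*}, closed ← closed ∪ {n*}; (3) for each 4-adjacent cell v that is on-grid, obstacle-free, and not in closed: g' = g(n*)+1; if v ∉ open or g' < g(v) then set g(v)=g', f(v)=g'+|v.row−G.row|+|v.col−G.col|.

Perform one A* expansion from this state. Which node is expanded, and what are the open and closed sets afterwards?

expanded=(2,2); open=[(1,1) g=1 f=8, (1,2) g=2 f=8, (2,0) g=1 f=8, (2,3) g=2 f=6, (3,1) g=1 f=6, (3,2) g=2 f=6]; closed=[(2,1), (2,2)]

step 1: expand (2,2) (f=6, h=5) → closed; open now [(1,1) g=1 f=8, (1,2) g=2 f=8, (2,0) g=1 f=8, (2,3) g=2 f=6, (3,1) g=1 f=6, (3,2) g=2 f=6]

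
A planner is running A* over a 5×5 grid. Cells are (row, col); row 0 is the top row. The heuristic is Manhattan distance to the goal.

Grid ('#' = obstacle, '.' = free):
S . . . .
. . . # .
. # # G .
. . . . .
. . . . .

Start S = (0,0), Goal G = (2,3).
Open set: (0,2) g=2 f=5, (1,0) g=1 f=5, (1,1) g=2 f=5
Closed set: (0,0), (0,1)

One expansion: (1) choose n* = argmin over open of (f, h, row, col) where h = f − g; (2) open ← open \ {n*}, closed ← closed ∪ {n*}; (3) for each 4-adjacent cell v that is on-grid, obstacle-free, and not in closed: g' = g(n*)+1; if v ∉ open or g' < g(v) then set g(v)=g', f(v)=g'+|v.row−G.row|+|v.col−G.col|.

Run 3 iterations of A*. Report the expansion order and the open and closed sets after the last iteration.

order=[(0,2) → (0,3) → (1,2)]; open=[(0,4) g=4 f=7, (1,0) g=1 f=5, (1,1) g=2 f=5]; closed=[(0,0), (0,1), (0,2), (0,3), (1,2)]

step 1: expand (0,2) (f=5, h=3) → closed; open now [(0,3) g=3 f=5, (1,0) g=1 f=5, (1,1) g=2 f=5, (1,2) g=3 f=5]
step 2: expand (0,3) (f=5, h=2) → closed; open now [(0,4) g=4 f=7, (1,0) g=1 f=5, (1,1) g=2 f=5, (1,2) g=3 f=5]
step 3: expand (1,2) (f=5, h=2) → closed; open now [(0,4) g=4 f=7, (1,0) g=1 f=5, (1,1) g=2 f=5]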